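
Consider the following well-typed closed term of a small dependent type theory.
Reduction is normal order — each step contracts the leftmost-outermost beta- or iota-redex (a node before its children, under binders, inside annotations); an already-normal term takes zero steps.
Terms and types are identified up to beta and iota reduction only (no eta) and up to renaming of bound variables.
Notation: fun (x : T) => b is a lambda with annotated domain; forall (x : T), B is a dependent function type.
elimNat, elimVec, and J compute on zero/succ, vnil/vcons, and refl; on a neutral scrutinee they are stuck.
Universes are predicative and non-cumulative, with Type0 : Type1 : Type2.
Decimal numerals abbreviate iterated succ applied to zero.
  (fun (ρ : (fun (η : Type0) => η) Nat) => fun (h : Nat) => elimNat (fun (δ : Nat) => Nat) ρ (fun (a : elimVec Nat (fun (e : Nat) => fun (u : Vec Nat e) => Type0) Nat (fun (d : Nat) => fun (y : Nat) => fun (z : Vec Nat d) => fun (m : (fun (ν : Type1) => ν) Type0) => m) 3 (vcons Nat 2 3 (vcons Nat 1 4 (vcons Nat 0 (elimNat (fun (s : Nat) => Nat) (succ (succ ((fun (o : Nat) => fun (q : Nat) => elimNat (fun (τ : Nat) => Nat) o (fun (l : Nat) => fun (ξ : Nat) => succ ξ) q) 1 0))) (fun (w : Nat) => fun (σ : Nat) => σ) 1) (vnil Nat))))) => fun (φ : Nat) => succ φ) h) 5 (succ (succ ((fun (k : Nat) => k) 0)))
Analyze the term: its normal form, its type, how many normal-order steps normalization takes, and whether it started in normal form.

reduced normal form:
  7
inferred type:
  Nat
reduction steps (normal order): 26
already normal: no
first contracted redex: a beta-redex


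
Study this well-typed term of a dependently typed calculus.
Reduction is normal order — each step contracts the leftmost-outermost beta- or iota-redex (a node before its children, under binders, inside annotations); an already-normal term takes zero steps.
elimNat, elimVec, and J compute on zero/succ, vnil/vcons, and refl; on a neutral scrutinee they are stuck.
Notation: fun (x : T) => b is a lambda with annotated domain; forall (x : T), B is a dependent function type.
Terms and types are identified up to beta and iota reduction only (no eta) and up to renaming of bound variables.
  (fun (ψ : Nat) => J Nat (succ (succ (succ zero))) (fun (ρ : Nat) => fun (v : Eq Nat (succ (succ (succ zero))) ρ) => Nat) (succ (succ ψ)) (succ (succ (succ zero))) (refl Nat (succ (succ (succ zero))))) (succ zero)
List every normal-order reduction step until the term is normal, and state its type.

normal-order reduction sequence:
  (fun (ψ : Nat) => J Nat (succ (succ (succ zero))) (fun (ρ : Nat) => fun (v : Eq Nat (succ (succ (succ zero))) ρ) => Nat) (succ (succ ψ)) (succ (succ (succ zero))) (refl Nat (succ (succ (succ zero))))) (succ zero)
  ~> J Nat (succ (succ (succ zero))) (fun (ψ : Nat) => fun (ρ : Eq Nat (succ (succ (succ zero))) ψ) => Nat) (succ (succ (succ zero))) (succ (succ (succ zero))) (refl Nat (succ (succ (succ zero))))
  ~> succ (succ (succ zero))
inferred type:
  Nat


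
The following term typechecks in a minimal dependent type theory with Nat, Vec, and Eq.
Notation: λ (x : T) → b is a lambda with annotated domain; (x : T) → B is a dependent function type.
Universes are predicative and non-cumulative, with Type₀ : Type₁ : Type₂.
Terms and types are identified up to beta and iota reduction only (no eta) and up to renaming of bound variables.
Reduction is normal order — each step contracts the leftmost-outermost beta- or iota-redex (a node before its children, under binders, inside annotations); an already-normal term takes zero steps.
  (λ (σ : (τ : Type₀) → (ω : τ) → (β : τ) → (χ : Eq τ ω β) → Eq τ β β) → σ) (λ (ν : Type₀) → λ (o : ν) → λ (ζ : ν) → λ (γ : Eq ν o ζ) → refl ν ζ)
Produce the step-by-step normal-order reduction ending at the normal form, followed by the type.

normal-order reduction sequence:
  (λ (σ : (τ : Type₀) → (ω : τ) → (β : τ) → (χ : Eq τ ω β) → Eq τ β β) → σ) (λ (ν : Type₀) → λ (o : ν) → λ (ζ : ν) → λ (γ : Eq ν o ζ) → refl ν ζ)
  ~> λ (σ : Type₀) → λ (τ : σ) → λ (ω : σ) → λ (β : Eq σ τ ω) → refl σ ω
type:
  (σ : Type₀) → (τ : σ) → (ω : σ) → (β : Eq σ τ ω) → Eq σ ω ω


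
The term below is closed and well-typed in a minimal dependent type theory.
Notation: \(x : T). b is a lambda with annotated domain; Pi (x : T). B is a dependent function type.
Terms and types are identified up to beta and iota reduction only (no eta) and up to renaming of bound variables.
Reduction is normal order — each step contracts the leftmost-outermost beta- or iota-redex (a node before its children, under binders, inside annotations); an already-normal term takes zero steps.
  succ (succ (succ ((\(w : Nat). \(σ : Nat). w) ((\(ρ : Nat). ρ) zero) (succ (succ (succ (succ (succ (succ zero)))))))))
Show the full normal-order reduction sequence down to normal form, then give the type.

normal-order reduction:
  succ (succ (succ ((\(w : Nat). \(σ : Nat). w) ((\(ρ : Nat). ρ) zero) (succ (succ (succ (succ (succ (succ zero)))))))))
  ~> succ (succ (succ ((\(w : Nat). (\(σ : Nat). σ) zero) (succ (succ (succ (succ (succ (succ zero)))))))))
  ~> succ (succ (succ ((\(w : Nat). w) zero)))
  ~> succ (succ (succ zero))
the term's type:
  Nat


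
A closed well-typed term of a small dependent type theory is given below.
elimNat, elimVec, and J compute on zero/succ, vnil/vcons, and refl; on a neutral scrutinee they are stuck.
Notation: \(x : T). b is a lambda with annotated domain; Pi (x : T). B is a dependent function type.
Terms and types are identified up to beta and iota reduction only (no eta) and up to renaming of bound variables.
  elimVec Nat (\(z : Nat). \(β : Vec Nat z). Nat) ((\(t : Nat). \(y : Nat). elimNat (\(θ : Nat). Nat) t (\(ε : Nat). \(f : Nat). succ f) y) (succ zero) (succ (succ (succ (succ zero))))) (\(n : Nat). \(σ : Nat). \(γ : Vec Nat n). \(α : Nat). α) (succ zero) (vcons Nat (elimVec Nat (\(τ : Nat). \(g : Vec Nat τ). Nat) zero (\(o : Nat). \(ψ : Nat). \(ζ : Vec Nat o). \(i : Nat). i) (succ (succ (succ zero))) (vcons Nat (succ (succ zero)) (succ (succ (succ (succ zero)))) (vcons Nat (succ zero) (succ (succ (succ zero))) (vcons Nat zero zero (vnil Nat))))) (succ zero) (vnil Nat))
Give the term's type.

inferred type:
  Nat


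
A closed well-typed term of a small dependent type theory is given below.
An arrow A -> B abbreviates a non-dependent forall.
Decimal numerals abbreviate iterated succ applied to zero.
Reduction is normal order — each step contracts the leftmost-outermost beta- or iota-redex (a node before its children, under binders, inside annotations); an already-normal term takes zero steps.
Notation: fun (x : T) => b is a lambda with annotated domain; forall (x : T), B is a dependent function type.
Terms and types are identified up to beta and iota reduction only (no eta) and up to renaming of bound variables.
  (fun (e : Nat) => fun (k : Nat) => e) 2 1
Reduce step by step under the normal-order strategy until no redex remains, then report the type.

reduction (normal order):
  (fun (e : Nat) => fun (k : Nat) => e) 2 1
  ~> (fun (e : Nat) => 2) 1
  ~> 2
the term's type:
  Nat


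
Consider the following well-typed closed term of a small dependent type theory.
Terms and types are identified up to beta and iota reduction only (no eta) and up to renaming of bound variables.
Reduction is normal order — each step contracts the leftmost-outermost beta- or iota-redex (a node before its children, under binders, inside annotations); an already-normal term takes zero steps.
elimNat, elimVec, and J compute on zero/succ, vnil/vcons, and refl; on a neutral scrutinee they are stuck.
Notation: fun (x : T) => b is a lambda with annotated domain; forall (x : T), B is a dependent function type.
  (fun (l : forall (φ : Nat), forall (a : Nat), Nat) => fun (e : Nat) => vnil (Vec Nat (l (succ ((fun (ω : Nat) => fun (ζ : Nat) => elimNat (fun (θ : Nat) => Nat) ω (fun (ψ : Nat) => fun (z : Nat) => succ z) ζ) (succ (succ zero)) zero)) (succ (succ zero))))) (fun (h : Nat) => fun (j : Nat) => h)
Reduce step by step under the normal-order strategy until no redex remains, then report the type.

reduction (normal order):
  (fun (l : forall (φ : Nat), forall (a : Nat), Nat) => fun (e : Nat) => vnil (Vec Nat (l (succ ((fun (ω : Nat) => fun (ζ : Nat) => elimNat (fun (θ : Nat) => Nat) ω (fun (ψ : Nat) => fun (z : Nat) => succ z) ζ) (succ (succ zero)) zero)) (succ (succ zero))))) (fun (h : Nat) => fun (j : Nat) => h)
  ~> fun (l : Nat) => vnil (Vec Nat ((fun (φ : Nat) => fun (a : Nat) => φ) (succ ((fun (e : Nat) => fun (ω : Nat) => elimNat (fun (ζ : Nat) => Nat) e (fun (θ : Nat) => fun (ψ : Nat) => succ ψ) ω) (succ (succ zero)) zero)) (succ (succ zero))))
  ~> fun (l : Nat) => vnil (Vec Nat ((fun (φ : Nat) => succ ((fun (a : Nat) => fun (e : Nat) => elimNat (fun (ω : Nat) => Nat) a (fun (ζ : Nat) => fun (θ : Nat) => succ θ) e) (succ (succ zero)) zero)) (succ (succ zero))))
  ~> fun (l : Nat) => vnil (Vec Nat (succ ((fun (φ : Nat) => fun (a : Nat) => elimNat (fun (e : Nat) => Nat) φ (fun (ω : Nat) => fun (ζ : Nat) => succ ζ) a) (succ (succ zero)) zero)))
  ~> fun (l : Nat) => vnil (Vec Nat (succ ((fun (φ : Nat) => elimNat (fun (a : Nat) => Nat) (succ (succ zero)) (fun (e : Nat) => fun (ω : Nat) => succ ω) φ) zero)))
  ~> fun (l : Nat) => vnil (Vec Nat (succ (elimNat (fun (φ : Nat) => Nat) (succ (succ zero)) (fun (a : Nat) => fun (e : Nat) => succ e) zero)))
  ~> fun (l : Nat) => vnil (Vec Nat (succ (succ (succ zero))))
inferred type:
  forall (l : Nat), Vec (Vec Nat (succ (succ (succ zero)))) zero


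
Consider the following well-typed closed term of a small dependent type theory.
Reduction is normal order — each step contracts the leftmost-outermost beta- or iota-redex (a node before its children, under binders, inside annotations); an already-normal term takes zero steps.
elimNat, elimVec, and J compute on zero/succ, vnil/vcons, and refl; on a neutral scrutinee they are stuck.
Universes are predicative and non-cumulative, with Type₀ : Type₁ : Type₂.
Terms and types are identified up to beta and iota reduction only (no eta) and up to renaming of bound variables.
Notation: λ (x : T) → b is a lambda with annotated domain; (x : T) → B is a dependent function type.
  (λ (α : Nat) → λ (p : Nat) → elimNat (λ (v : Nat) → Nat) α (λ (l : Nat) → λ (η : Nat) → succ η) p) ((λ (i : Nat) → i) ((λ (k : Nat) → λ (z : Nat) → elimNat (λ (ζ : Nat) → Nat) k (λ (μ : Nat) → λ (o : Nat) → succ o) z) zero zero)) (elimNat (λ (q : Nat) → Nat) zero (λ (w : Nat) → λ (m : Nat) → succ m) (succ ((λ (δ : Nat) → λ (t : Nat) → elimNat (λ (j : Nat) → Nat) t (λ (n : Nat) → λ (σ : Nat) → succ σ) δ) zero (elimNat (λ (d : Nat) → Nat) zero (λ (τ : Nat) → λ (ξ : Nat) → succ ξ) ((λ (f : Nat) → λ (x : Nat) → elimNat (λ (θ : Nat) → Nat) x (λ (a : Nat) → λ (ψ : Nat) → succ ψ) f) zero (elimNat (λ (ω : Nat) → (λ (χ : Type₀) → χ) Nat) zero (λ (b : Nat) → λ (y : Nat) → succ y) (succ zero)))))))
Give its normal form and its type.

resulting normal form:
  succ (succ zero)
type:
  Nat


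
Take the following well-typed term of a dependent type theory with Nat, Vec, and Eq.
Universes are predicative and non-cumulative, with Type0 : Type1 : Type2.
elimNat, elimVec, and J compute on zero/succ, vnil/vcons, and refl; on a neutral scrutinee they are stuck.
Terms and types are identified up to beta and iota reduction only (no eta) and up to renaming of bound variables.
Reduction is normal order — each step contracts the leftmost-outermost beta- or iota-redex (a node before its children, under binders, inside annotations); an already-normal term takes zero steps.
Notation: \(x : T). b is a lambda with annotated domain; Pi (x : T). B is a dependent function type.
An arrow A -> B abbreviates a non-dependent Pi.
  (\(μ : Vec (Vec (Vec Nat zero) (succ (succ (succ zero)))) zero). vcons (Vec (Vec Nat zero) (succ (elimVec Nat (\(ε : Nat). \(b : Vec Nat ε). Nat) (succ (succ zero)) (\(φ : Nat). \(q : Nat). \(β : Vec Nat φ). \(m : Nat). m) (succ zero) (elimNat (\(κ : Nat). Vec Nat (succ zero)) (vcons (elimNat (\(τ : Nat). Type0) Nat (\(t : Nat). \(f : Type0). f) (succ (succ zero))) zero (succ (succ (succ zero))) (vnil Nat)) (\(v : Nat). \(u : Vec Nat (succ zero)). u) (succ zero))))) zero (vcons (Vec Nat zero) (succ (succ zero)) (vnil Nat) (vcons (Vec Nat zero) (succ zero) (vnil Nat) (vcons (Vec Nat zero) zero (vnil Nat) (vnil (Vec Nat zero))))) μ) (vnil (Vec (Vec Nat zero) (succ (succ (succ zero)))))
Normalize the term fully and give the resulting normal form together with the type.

resulting normal form:
  vcons (Vec (Vec Nat zero) (succ (succ (succ zero)))) zero (vcons (Vec Nat zero) (succ (succ zero)) (vnil Nat) (vcons (Vec Nat zero) (succ zero) (vnil Nat) (vcons (Vec Nat zero) zero (vnil Nat) (vnil (Vec Nat zero))))) (vnil (Vec (Vec Nat zero) (succ (succ (succ zero)))))
inferred type:
  Vec (Vec (Vec Nat zero) (succ (succ (succ zero)))) (succ zero)
observation: reduction starts at a beta-redex, and 11 normal-order steps reach the normal form.


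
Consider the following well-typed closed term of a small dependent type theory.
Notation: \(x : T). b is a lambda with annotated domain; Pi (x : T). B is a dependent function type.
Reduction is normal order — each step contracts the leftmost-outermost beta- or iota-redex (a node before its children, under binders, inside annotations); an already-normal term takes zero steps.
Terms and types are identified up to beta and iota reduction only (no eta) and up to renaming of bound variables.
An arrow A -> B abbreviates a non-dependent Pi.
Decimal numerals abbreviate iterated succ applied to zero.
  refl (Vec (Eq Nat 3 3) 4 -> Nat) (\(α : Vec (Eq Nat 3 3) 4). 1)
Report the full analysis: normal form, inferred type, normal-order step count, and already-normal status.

resulting normal form:
  refl (Vec (Eq Nat 3 3) 4 -> Nat) (\(α : Vec (Eq Nat 3 3) 4). 1)
the term's type:
  Eq (Vec (Eq Nat 3 3) 4 -> Nat) (\(α : Vec (Eq Nat 3 3) 4). 1) (\(v : Vec (Eq Nat 3 3) 4). 1)
normal-order step count: 0
term was already normal: yes


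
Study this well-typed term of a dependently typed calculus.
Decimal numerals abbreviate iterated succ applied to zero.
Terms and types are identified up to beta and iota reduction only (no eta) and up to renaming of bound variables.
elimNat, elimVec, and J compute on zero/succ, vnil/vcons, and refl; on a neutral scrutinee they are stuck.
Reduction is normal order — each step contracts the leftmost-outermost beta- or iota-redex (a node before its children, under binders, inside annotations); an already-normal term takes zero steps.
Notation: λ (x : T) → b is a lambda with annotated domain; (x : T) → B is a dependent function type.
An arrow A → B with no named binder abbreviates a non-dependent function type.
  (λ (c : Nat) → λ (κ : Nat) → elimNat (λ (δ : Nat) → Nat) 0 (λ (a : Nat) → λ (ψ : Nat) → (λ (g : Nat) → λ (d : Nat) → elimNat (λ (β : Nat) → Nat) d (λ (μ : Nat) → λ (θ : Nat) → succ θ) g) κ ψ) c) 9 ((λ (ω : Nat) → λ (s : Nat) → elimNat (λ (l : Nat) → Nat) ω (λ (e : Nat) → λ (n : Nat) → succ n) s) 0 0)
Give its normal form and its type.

resulting normal form:
  0
the term's type:
  Nat


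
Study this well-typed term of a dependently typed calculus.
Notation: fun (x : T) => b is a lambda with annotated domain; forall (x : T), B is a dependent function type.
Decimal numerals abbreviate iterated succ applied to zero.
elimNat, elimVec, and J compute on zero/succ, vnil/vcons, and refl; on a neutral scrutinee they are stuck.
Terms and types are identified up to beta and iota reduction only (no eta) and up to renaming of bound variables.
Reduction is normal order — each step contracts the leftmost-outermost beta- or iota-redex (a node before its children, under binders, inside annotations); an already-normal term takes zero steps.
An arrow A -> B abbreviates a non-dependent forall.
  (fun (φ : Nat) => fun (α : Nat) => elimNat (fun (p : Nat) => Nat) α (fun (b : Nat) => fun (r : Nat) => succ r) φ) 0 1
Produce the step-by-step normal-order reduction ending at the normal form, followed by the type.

reduction (normal order):
  (fun (φ : Nat) => fun (α : Nat) => elimNat (fun (p : Nat) => Nat) α (fun (b : Nat) => fun (r : Nat) => succ r) φ) 0 1
  ~> (fun (φ : Nat) => elimNat (fun (α : Nat) => Nat) φ (fun (p : Nat) => fun (b : Nat) => succ b) 0) 1
  ~> elimNat (fun (φ : Nat) => Nat) 1 (fun (α : Nat) => fun (p : Nat) => succ p) 0
  ~> 1
the term's type:
  Nat


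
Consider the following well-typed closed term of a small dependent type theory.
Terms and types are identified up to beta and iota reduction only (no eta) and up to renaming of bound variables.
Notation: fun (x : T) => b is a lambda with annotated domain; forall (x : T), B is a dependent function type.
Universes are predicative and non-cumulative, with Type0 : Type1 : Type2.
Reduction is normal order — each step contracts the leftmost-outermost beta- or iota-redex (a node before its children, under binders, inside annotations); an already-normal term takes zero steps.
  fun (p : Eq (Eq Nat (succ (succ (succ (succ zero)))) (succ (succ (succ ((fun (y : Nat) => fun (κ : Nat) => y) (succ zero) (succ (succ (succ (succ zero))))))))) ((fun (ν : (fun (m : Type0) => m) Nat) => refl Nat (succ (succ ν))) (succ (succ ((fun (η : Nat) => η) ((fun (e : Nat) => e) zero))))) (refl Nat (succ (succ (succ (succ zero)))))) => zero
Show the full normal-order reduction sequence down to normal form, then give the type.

normal-order reduction sequence:
  fun (p : Eq (Eq Nat (succ (succ (succ (succ zero)))) (succ (succ (succ ((fun (y : Nat) => fun (κ : Nat) => y) (succ zero) (succ (succ (succ (succ zero))))))))) ((fun (ν : (fun (m : Type0) => m) Nat) => refl Nat (succ (succ ν))) (succ (succ ((fun (η : Nat) => η) ((fun (e : Nat) => e) zero))))) (refl Nat (succ (succ (succ (succ zero)))))) => zero
  ~> fun (p : Eq (Eq Nat (succ (succ (succ (succ zero)))) (succ (succ (succ ((fun (y : Nat) => succ zero) (succ (succ (succ (succ zero))))))))) ((fun (κ : (fun (ν : Type0) => ν) Nat) => refl Nat (succ (succ κ))) (succ (succ ((fun (m : Nat) => m) ((fun (η : Nat) => η) zero))))) (refl Nat (succ (succ (succ (succ zero)))))) => zero
  ~> fun (p : Eq (Eq Nat (succ (succ (succ (succ zero)))) (succ (succ (succ (succ zero))))) ((fun (y : (fun (κ : Type0) => κ) Nat) => refl Nat (succ (succ y))) (succ (succ ((fun (ν : Nat) => ν) ((fun (m : Nat) => m) zero))))) (refl Nat (succ (succ (succ (succ zero)))))) => zero
  ~> fun (p : Eq (Eq Nat (succ (succ (succ (succ zero)))) (succ (succ (succ (succ zero))))) (refl Nat (succ (succ (succ (succ ((fun (y : Nat) => y) ((fun (κ : Nat) => κ) zero))))))) (refl Nat (succ (succ (succ (succ zero)))))) => zero
  ~> fun (p : Eq (Eq Nat (succ (succ (succ (succ zero)))) (succ (succ (succ (succ zero))))) (refl Nat (succ (succ (succ (succ ((fun (y : Nat) => y) zero)))))) (refl Nat (succ (succ (succ (succ zero)))))) => zero
  ~> fun (p : Eq (Eq Nat (succ (succ (succ (succ zero)))) (succ (succ (succ (succ zero))))) (refl Nat (succ (succ (succ (succ zero))))) (refl Nat (succ (succ (succ (succ zero)))))) => zero
inferred type:
  forall (p : Eq (Eq Nat (succ (succ (succ (succ zero)))) (succ (succ (succ (succ zero))))) (refl Nat (succ (succ (succ (succ zero))))) (refl Nat (succ (succ (succ (succ zero)))))), Nat


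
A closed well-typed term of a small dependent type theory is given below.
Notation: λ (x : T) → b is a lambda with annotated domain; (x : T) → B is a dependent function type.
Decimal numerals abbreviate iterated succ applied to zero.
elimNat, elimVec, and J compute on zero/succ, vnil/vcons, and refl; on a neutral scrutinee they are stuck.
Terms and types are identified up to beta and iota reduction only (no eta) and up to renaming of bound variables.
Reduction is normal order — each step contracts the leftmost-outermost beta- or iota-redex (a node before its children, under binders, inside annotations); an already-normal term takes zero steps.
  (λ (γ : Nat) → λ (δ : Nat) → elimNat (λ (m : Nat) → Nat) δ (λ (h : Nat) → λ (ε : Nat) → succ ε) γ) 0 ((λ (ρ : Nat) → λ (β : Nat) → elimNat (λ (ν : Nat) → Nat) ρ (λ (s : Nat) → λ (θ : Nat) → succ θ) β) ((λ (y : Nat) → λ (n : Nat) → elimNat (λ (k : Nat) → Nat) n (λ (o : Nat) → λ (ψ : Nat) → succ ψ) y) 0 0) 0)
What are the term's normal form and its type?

resulting normal form:
  0
inferred type:
  Nat


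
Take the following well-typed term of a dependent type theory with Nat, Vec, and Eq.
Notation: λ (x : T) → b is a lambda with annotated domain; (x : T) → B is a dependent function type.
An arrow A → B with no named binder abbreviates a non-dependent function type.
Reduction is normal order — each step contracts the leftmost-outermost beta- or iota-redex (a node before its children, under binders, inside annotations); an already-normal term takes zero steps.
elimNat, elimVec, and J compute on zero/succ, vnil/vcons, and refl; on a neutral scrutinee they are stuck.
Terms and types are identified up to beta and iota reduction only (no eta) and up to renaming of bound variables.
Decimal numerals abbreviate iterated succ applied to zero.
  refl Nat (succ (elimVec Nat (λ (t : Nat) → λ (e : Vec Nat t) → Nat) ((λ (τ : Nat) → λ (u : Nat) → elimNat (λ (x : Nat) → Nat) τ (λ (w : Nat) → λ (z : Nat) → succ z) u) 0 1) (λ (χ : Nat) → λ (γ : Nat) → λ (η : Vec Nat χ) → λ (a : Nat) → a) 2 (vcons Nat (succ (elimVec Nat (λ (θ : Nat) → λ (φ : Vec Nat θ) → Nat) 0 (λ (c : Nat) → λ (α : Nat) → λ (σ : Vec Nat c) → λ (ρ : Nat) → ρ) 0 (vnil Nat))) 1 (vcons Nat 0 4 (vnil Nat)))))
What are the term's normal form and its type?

normal form:
  refl Nat 2
type:
  Eq Nat 2 2
observation: 17 normal-order steps normalize the term, beginning with an elimVec iota-redex.


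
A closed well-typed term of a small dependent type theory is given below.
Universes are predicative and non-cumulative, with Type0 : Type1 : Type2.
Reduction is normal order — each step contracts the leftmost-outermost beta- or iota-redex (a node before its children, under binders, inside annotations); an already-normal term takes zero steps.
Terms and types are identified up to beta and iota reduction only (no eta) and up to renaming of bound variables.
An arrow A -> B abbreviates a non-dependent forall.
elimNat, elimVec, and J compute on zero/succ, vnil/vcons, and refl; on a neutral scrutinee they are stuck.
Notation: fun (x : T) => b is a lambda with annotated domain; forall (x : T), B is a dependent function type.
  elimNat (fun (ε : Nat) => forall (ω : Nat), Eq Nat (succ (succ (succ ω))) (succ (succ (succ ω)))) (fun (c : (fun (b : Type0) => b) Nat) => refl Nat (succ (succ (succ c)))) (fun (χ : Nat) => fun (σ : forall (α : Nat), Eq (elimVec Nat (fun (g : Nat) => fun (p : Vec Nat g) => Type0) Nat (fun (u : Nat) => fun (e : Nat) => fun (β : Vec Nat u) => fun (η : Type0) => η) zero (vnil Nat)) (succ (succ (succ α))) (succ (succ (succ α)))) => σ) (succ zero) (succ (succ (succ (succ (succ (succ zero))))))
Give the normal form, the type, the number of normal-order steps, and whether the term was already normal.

resulting normal form:
  refl Nat (succ (succ (succ (succ (succ (succ (succ (succ (succ zero)))))))))
the term's type:
  Eq Nat (succ (succ (succ (succ (succ (succ (succ (succ (succ zero))))))))) (succ (succ (succ (succ (succ (succ (succ (succ (succ zero)))))))))
steps to reach normal form (normal order): 5
term was already normal: no
first contracted redex: an elimNat iota-redex


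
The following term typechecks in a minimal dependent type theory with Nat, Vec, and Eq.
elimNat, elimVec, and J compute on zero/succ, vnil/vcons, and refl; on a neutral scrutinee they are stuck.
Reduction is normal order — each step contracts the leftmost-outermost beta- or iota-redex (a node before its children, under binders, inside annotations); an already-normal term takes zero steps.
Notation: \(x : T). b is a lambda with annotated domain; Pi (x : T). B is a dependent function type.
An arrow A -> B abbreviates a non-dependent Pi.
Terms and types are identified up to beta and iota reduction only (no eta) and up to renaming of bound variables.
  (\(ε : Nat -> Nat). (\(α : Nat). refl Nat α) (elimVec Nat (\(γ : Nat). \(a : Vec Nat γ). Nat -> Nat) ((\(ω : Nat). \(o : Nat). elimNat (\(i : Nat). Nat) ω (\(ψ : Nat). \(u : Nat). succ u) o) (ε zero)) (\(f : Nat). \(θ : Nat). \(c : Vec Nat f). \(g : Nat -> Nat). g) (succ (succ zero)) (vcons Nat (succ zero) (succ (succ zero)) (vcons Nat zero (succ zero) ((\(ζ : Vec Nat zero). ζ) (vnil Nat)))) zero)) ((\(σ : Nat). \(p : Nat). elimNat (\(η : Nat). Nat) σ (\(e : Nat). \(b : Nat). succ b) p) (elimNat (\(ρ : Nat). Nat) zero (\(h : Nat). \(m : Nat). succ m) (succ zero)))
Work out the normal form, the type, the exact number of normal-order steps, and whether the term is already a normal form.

normal form:
  refl Nat (succ zero)
type:
  Eq Nat (succ zero) (succ zero)
normal-order step count: 24
already normal: no
first redex: a beta-redex


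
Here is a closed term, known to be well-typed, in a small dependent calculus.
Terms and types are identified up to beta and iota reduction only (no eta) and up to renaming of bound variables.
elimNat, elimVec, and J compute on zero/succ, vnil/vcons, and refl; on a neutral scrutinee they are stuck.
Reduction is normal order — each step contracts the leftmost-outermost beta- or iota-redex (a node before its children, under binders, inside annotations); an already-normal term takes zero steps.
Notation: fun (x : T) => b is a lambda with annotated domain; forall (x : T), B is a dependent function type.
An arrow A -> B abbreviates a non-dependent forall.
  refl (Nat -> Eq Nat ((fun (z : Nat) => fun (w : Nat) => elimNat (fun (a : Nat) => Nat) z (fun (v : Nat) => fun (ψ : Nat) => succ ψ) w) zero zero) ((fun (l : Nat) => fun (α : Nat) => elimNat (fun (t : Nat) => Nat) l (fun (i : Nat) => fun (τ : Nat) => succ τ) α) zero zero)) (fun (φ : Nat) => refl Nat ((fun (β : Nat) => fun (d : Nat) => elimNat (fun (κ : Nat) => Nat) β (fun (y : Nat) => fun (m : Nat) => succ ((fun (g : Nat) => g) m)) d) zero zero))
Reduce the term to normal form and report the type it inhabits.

normal form:
  refl (Nat -> Eq Nat zero zero) (fun (z : Nat) => refl Nat zero)
inferred type:
  Eq (Nat -> Eq Nat zero zero) (fun (z : Nat) => refl Nat zero) (fun (w : Nat) => refl Nat zero)
observation: 9 normal-order steps normalize the term, beginning with a beta-redex.


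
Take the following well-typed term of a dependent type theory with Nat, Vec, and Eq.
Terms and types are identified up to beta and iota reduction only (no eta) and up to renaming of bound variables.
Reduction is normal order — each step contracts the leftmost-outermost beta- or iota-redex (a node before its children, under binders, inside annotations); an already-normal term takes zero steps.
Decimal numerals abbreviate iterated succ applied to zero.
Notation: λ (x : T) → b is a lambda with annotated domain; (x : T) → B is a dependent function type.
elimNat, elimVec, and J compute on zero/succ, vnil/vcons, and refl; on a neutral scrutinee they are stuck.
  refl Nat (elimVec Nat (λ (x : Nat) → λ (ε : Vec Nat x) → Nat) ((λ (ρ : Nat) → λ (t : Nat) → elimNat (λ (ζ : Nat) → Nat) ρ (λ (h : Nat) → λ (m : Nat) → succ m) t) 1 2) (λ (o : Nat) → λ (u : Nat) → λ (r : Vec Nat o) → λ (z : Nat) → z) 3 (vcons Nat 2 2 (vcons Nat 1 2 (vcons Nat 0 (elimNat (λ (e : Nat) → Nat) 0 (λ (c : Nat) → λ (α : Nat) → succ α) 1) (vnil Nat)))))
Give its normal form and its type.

reduced normal form:
  refl Nat 3
inferred type:
  Eq Nat 3 3


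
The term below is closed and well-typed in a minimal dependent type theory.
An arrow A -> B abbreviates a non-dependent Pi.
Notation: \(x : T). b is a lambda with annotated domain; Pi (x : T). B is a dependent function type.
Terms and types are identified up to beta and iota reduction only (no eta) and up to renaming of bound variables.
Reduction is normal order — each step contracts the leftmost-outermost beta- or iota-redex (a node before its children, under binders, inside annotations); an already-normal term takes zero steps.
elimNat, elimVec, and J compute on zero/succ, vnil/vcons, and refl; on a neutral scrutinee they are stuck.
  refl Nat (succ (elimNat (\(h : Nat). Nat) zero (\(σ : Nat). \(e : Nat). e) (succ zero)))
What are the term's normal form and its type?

reduced normal form:
  refl Nat (succ zero)
the term's type:
  Eq Nat (succ zero) (succ zero)


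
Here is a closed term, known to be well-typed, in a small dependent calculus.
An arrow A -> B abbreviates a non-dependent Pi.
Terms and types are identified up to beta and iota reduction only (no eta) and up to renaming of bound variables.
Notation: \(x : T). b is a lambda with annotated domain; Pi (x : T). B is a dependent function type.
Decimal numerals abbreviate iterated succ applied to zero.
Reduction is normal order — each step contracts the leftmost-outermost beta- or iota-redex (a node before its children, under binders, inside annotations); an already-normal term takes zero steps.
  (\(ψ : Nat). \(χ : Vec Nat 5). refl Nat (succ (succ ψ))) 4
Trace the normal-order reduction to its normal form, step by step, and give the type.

normal-order reduction sequence:
  (\(ψ : Nat). \(χ : Vec Nat 5). refl Nat (succ (succ ψ))) 4
  ~> \(ψ : Vec Nat 5). refl Nat 6
inferred type:
  Vec Nat 5 -> Eq Nat 6 6


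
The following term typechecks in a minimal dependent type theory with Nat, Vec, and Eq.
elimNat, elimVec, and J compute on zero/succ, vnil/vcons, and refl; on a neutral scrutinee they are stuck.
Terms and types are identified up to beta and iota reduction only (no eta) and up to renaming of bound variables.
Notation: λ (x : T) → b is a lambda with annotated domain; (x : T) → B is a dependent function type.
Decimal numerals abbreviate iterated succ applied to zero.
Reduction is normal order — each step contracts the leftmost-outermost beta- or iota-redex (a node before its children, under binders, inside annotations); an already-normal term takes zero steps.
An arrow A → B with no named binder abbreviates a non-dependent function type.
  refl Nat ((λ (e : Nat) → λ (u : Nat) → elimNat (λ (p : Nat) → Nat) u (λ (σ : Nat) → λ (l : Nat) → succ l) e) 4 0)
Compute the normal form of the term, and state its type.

reduced normal form:
  refl Nat 4
the term's type:
  Eq Nat 4 4
observation: the term reaches its normal form after 15 normal-order steps.


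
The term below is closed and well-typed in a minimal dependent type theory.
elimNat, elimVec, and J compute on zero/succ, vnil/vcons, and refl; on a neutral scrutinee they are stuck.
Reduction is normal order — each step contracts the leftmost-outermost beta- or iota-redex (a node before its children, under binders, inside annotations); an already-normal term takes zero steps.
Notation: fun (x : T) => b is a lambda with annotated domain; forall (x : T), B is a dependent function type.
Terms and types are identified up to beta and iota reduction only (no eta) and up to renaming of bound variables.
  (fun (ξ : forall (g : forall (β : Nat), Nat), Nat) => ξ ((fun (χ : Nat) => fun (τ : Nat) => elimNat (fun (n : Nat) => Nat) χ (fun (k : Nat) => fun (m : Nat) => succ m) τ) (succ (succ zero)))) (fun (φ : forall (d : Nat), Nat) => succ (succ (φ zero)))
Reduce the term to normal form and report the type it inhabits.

reduced normal form:
  succ (succ (succ (succ zero)))
inferred type:
  Nat
observation: reduction starts at a beta-redex, and 5 normal-order steps reach the normal form.


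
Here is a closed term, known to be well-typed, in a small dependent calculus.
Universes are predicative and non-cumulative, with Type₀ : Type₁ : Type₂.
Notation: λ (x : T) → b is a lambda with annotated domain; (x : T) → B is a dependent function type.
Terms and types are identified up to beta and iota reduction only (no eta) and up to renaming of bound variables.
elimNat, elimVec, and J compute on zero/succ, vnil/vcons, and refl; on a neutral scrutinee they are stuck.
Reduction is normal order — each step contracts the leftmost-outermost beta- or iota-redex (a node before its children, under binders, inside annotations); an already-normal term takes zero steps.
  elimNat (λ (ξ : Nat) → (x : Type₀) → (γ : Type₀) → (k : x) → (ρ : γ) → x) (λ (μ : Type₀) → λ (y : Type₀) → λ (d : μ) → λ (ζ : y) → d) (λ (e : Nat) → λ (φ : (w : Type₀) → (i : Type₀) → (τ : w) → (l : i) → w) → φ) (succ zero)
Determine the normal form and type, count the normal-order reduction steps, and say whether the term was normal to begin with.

normal form:
  λ (ξ : Type₀) → λ (x : Type₀) → λ (γ : ξ) → λ (k : x) → γ
the term's type:
  (ξ : Type₀) → (x : Type₀) → (γ : ξ) → (k : x) → ξ
normal-order step count: 4
started in normal form: no
first contracted redex: an elimNat iota-redex


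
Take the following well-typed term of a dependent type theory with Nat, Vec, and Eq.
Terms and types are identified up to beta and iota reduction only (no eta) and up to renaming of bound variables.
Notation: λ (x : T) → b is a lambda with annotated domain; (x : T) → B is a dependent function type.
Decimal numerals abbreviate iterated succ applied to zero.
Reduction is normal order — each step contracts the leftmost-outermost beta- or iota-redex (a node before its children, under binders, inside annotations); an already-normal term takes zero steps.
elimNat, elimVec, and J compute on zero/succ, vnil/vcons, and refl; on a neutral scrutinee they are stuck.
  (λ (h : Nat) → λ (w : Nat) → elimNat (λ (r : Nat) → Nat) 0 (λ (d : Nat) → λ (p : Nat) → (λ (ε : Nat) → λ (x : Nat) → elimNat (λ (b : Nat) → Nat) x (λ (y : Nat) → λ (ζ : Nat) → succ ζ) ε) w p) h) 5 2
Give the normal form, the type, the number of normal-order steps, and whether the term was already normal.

reduced normal form:
  10
inferred type:
  Nat
normal-order step count: 63
started in normal form: no
first contracted redex: a beta-redex


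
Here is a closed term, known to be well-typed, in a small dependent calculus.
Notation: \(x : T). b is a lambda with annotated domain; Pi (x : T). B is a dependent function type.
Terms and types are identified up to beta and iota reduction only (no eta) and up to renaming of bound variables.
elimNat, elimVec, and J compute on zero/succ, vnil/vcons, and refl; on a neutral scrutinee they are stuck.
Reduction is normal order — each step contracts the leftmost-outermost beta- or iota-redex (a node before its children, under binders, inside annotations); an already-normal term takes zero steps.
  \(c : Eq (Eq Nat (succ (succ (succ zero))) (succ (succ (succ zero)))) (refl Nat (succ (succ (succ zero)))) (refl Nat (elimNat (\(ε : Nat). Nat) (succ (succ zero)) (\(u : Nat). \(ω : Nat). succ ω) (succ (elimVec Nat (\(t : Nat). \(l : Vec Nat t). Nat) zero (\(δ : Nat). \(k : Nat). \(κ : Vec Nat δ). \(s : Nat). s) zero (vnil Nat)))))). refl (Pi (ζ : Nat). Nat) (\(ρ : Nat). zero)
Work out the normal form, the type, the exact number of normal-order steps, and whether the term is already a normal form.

resulting normal form:
  \(c : Eq (Eq Nat (succ (succ (succ zero))) (succ (succ (succ zero)))) (refl Nat (succ (succ (succ zero)))) (refl Nat (succ (succ (succ zero))))). refl (Pi (ε : Nat). Nat) (\(u : Nat). zero)
type:
  Pi (c : Eq (Eq Nat (succ (succ (succ zero))) (succ (succ (succ zero)))) (refl Nat (succ (succ (succ zero)))) (refl Nat (succ (succ (succ zero))))). Eq (Pi (ε : Nat). Nat) (\(u : Nat). zero) (\(ω : Nat). zero)
steps to reach normal form (normal order): 5
term was already normal: no
first contracted redex: an elimNat iota-redex


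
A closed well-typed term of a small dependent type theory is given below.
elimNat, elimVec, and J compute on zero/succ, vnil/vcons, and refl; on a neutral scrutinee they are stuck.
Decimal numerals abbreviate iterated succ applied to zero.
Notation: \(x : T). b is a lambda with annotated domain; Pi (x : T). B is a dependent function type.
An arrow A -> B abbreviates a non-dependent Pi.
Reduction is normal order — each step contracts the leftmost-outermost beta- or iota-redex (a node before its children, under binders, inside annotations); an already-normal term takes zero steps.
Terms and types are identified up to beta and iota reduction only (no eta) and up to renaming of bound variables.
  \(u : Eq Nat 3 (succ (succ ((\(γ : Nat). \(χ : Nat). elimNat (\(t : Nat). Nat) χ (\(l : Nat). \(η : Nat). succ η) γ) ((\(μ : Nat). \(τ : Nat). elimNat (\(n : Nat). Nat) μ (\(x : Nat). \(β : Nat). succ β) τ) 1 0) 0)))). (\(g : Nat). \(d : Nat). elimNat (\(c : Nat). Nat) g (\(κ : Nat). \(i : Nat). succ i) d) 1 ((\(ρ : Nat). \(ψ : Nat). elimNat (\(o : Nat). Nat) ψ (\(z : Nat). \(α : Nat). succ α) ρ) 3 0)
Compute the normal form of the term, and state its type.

reduced normal form:
  \(u : Eq Nat 3 3). 4
type:
  Eq Nat 3 3 -> Nat
observation: normalization takes exactly 33 steps under the normal-order strategy.


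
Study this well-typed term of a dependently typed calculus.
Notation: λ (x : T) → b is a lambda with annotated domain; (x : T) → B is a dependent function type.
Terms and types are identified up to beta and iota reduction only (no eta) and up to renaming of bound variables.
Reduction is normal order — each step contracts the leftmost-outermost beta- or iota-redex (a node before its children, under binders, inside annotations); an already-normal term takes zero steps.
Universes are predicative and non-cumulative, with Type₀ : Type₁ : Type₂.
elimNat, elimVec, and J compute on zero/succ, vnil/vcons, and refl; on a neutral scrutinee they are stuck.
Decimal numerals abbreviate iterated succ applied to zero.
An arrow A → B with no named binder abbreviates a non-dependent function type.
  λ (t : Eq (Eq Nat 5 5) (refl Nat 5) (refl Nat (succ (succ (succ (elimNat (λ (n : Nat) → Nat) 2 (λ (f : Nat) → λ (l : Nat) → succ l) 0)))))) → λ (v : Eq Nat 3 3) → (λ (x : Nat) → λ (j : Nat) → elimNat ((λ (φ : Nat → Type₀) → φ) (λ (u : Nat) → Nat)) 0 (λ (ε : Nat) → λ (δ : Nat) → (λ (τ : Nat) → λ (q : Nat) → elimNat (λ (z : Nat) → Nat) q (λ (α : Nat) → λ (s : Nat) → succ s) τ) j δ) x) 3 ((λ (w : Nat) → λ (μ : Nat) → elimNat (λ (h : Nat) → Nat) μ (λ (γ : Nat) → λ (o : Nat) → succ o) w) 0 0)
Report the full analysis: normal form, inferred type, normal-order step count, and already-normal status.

reduced normal form:
  λ (t : Eq (Eq Nat 5 5) (refl Nat 5) (refl Nat 5)) → λ (n : Eq Nat 3 3) → 0
the term's type:
  Eq (Eq Nat 5 5) (refl Nat 5) (refl Nat 5) → Eq Nat 3 3 → Nat
steps to reach normal form (normal order): 31
started in normal form: no
first contracted redex: an elimNat iota-redex


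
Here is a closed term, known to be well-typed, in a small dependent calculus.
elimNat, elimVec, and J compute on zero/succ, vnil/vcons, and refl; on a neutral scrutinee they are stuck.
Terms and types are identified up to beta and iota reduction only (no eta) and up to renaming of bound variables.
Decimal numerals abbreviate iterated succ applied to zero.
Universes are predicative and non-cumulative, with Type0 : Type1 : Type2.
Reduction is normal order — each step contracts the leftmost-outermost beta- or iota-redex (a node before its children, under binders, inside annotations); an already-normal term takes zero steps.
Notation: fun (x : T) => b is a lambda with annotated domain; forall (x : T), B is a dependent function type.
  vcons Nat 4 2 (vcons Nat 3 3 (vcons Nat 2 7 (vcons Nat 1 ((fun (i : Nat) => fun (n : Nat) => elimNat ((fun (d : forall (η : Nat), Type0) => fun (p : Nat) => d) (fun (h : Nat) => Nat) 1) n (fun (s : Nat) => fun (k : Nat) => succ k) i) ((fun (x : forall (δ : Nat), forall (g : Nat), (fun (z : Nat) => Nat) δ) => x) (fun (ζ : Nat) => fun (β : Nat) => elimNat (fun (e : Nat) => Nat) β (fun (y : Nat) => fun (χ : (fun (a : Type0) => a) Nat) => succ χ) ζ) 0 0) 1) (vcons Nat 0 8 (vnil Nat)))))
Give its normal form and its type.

reduced normal form:
  vcons Nat 4 2 (vcons Nat 3 3 (vcons Nat 2 7 (vcons Nat 1 1 (vcons Nat 0 8 (vnil Nat)))))
the term's type:
  Vec Nat 5
observation: 9 normal-order steps separate the term from its normal form.
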